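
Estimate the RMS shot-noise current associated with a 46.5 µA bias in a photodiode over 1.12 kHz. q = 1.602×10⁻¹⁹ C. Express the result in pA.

129 pA

I_n = √(2qI·B)
2qI·B = 2 × 1.602×10⁻¹⁹ × 4.65×10⁻⁵ × 1.12×10³ = 1.67×10⁻²⁰ A²
I_n = √(1.67×10⁻²⁰) = 1.29×10⁻¹⁰ A = 129 pA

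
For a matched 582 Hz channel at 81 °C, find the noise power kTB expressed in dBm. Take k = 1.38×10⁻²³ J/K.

T = 81 °C + 273.15 = 354.15 K
P_n = kTB = 1.38×10⁻²³ × 354.15 × 5.82×10² = 2.84×10⁻¹⁸ W
In dBm: 10 log₁₀(2.84×10⁻¹⁸ / 10⁻³) = −145.5 dBm

−145.5 dBm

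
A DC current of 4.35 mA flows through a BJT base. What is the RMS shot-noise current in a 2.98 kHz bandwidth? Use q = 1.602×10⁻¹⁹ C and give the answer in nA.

I_n = √(2qI·B)
2qI·B = 2 × 1.602×10⁻¹⁹ × 4.35×10⁻³ × 2.98×10³ = 4.15×10⁻¹⁸ A²
I_n = √(4.15×10⁻¹⁸) = 2.04×10⁻⁹ A = 2.04 nA

2.04 nA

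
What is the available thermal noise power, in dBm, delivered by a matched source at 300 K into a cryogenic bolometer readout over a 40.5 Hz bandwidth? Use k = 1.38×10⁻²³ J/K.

−157.8 dBm

P_n = kTB = 1.38×10⁻²³ × 300 × 4.05×10¹ = 1.68×10⁻¹⁹ W
In dBm: 10 log₁₀(1.68×10⁻¹⁹ / 10⁻³) = −157.8 dBm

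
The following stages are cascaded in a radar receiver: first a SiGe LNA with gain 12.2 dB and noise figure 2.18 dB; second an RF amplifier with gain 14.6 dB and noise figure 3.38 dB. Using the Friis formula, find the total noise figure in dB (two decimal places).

2.36 dB

Convert to linear (a loss of L dB is a gain of −L dB): F_i = 10^(NF_i/10), G_i = 10^(G_i,dB/10)
  Stage 1: F_1 = 10^(2.18/10) = 1.652, G_1 = 10^(12.2/10) = 16.60
  Stage 2: F_2 = 10^(3.38/10) = 2.178, G_2 = 10^(14.6/10) = 28.84
Friis cascade:
  F = 1.652 + (2.178 − 1)/16.60 = 1.723
NF = 10 log₁₀(1.723) = 2.36 dB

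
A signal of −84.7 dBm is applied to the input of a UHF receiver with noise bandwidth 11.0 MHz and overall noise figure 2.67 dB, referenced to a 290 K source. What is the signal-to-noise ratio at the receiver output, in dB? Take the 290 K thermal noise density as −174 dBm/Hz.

16.2 dB

Noise floor: N = −174 + 10 log₁₀(B) + NF
10 log₁₀(1.10×10⁷) = 70.41 dB
N = −174 + 70.41 + 2.67 = −100.92 dBm
SNR = P_sig − N = −84.7 − (−100.92) = 16.22 dB → 16.2 dB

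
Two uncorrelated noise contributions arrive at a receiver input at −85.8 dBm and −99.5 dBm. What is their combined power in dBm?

−85.6 dBm

Convert to linear, add, convert back:
P₁ = 2.63×10⁻¹² W, P₂ = 1.12×10⁻¹³ W
P_tot = 2.74×10⁻¹² W → 10 log₁₀(P_tot / 10⁻³) = −85.6 dBm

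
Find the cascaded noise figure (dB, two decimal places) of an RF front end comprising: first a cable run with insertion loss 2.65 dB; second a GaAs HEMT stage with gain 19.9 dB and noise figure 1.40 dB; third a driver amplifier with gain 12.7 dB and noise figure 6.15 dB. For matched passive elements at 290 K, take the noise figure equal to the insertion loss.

Convert to linear (a loss of L dB is a gain of −L dB): F_i = 10^(NF_i/10), G_i = 10^(G_i,dB/10)
  Stage 1: F_1 = 10^(2.65/10) = 1.841, G_1 = 10^(−2.65/10) = 0.5433
  Stage 2: F_2 = 10^(1.40/10) = 1.380, G_2 = 10^(19.9/10) = 97.72
  Stage 3: F_3 = 10^(6.15/10) = 4.121, G_3 = 10^(12.7/10) = 18.62
Friis cascade:
  F = 1.841 + (1.380 − 1)/0.5433 + (4.121 − 1)/53.09 = 2.600
NF = 10 log₁₀(2.600) = 4.15 dB

4.15 dB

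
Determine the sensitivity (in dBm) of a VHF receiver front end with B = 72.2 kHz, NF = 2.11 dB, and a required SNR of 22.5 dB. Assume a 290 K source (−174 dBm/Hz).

Sensitivity = −174 + 10 log₁₀(B) + NF + SNR_min
= −174 + 48.59 + 2.11 + 22.5
= −100.80 dBm → −100.8 dBm

−100.8 dBm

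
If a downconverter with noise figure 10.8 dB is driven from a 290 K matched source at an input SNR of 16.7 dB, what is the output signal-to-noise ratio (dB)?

By definition F = SNR_in/SNR_out, so in dB: SNR_out = SNR_in − NF
SNR_out = 16.7 − 10.8 = 5.9 dB

5.9 dB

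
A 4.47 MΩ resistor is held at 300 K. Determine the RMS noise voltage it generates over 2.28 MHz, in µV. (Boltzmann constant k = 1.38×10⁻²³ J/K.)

V_n = √(4kTRB)
4kTRB = 4 × 1.38×10⁻²³ × 300 × 4.47×10⁶ × 2.28×10⁶ = 1.69×10⁻⁷ V²
V_n = √(1.69×10⁻⁷) = 4.11×10⁻⁴ V = 411 µV

411 µV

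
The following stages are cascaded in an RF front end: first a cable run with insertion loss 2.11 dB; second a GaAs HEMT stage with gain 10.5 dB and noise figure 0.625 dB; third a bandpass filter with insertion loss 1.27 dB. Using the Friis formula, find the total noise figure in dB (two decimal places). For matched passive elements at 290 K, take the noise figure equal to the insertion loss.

2.85 dB

Convert to linear (a loss of L dB is a gain of −L dB): F_i = 10^(NF_i/10), G_i = 10^(G_i,dB/10)
  Stage 1: F_1 = 10^(2.11/10) = 1.626, G_1 = 10^(−2.11/10) = 0.6152
  Stage 2: F_2 = 10^(0.625/10) = 1.155, G_2 = 10^(10.5/10) = 11.22
  Stage 3: F_3 = 10^(1.27/10) = 1.340, G_3 = 10^(−1.27/10) = 0.7464
Friis cascade:
  F = 1.626 + (1.155 − 1)/0.6152 + (1.340 − 1)/6.902 = 1.926
NF = 10 log₁₀(1.926) = 2.85 dB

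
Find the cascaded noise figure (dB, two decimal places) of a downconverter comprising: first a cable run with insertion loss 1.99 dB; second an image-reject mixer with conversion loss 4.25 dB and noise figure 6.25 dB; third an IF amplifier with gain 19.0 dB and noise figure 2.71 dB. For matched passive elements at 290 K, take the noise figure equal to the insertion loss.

10.13 dB

Convert to linear (a loss of L dB is a gain of −L dB): F_i = 10^(NF_i/10), G_i = 10^(G_i,dB/10)
  Stage 1: F_1 = 10^(1.99/10) = 1.581, G_1 = 10^(−1.99/10) = 0.6324
  Stage 2: F_2 = 10^(6.25/10) = 4.217, G_2 = 10^(−4.25/10) = 0.3758
  Stage 3: F_3 = 10^(2.71/10) = 1.866, G_3 = 10^(19.0/10) = 79.43
Friis cascade:
  F = 1.581 + (4.217 − 1)/0.6324 + (1.866 − 1)/0.2377 = 10.31
NF = 10 log₁₀(10.31) = 10.13 dB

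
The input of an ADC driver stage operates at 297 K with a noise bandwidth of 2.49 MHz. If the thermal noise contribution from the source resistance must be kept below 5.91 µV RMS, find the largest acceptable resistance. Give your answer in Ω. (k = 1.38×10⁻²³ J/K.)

856 Ω

Johnson–Nyquist: V_n = √(4kTRB) ⇒ R = V_n² / (4kTB)
4kTB = 4 × 1.38×10⁻²³ × 297 × 2.49×10⁶ = 4.08×10⁻¹⁴
R = (5.91×10⁻⁶)² / 4.08×10⁻¹⁴ = 8.56×10² Ω = 856 Ω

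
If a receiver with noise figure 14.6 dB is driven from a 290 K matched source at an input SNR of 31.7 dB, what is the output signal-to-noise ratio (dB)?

17.1 dB

By definition F = SNR_in/SNR_out, so in dB: SNR_out = SNR_in − NF
SNR_out = 31.7 − 14.6 = 17.1 dB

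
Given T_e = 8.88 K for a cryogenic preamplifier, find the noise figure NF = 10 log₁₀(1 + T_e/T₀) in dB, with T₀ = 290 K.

F = 1 + T_e/T₀ = 1 + 8.88/290 = 1.03062
NF = 10 log₁₀(1.03062) = 0.131 dB

0.131 dB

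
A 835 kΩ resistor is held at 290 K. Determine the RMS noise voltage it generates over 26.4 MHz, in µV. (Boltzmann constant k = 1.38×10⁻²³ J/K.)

V_n = √(4kTRB)
4kTRB = 4 × 1.38×10⁻²³ × 290 × 8.35×10⁵ × 2.64×10⁷ = 3.53×10⁻⁷ V²
V_n = √(3.53×10⁻⁷) = 5.94×10⁻⁴ V = 594 µV

594 µV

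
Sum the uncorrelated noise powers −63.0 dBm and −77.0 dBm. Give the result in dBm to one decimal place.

Convert to linear, add, convert back:
P₁ = 5.01×10⁻¹⁰ W, P₂ = 2.00×10⁻¹¹ W
P_tot = 5.21×10⁻¹⁰ W → 10 log₁₀(P_tot / 10⁻³) = −62.8 dBm

−62.8 dBm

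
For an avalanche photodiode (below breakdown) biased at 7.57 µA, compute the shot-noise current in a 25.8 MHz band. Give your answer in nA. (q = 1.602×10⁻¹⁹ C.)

I_n = √(2qI·B)
2qI·B = 2 × 1.602×10⁻¹⁹ × 7.57×10⁻⁶ × 2.58×10⁷ = 6.26×10⁻¹⁷ A²
I_n = √(6.26×10⁻¹⁷) = 7.91×10⁻⁹ A = 7.91 nA

7.91 nA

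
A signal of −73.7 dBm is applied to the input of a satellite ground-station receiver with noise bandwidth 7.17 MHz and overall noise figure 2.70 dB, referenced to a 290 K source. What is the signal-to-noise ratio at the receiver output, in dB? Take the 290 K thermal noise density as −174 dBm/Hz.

Noise floor: N = −174 + 10 log₁₀(B) + NF
10 log₁₀(7.17×10⁶) = 68.56 dB
N = −174 + 68.56 + 2.70 = −102.74 dBm
SNR = P_sig − N = −73.7 − (−102.74) = 29.04 dB → 29.0 dB

29.0 dB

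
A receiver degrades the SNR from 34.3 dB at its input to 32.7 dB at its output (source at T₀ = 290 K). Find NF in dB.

1.6 dB

NF (dB) = SNR_in(dB) − SNR_out(dB) when the source is at T₀
NF = 34.3 − 32.7 = 1.6 dB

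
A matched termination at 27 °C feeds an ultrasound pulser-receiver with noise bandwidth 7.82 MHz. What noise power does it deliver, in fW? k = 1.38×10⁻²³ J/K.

32.4 fW

T = 27 °C + 273.15 = 300.15 K
P_n = kTB = 1.38×10⁻²³ × 300.15 × 7.82×10⁶ = 3.24×10⁻¹⁴ W = 32.4 fW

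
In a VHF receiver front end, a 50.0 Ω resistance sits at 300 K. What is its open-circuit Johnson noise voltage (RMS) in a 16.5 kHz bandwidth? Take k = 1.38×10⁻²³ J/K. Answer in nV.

V_n = √(4kTRB)
4kTRB = 4 × 1.38×10⁻²³ × 300 × 5.00×10¹ × 1.65×10⁴ = 1.37×10⁻¹⁴ V²
V_n = √(1.37×10⁻¹⁴) = 1.17×10⁻⁷ V = 117 nV

117 nV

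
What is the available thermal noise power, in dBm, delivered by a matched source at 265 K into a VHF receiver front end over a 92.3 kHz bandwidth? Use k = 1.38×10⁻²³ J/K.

−124.7 dBm

P_n = kTB = 1.38×10⁻²³ × 265 × 9.23×10⁴ = 3.38×10⁻¹⁶ W
In dBm: 10 log₁₀(3.38×10⁻¹⁶ / 10⁻³) = −124.7 dBm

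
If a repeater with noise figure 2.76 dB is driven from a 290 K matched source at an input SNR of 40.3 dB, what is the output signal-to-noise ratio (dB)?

By definition F = SNR_in/SNR_out, so in dB: SNR_out = SNR_in − NF
SNR_out = 40.3 − 2.76 = 37.54 dB

37.54 dB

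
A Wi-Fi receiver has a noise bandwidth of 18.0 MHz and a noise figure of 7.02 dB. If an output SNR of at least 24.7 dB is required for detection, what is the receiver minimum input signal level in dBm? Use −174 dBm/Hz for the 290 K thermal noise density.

Sensitivity = −174 + 10 log₁₀(B) + NF + SNR_min
= −174 + 72.55 + 7.02 + 24.7
= −69.73 dBm → −69.7 dBm

−69.7 dBm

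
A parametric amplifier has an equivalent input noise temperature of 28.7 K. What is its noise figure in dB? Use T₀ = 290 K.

F = 1 + T_e/T₀ = 1 + 28.7/290 = 1.09897
NF = 10 log₁₀(1.09897) = 0.410 dB

0.410 dB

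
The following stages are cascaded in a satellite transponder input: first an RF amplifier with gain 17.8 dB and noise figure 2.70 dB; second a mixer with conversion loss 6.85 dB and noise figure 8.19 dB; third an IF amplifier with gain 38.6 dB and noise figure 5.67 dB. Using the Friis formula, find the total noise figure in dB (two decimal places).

Convert to linear (a loss of L dB is a gain of −L dB): F_i = 10^(NF_i/10), G_i = 10^(G_i,dB/10)
  Stage 1: F_1 = 10^(2.70/10) = 1.862, G_1 = 10^(17.8/10) = 60.26
  Stage 2: F_2 = 10^(8.19/10) = 6.592, G_2 = 10^(−6.85/10) = 0.2065
  Stage 3: F_3 = 10^(5.67/10) = 3.690, G_3 = 10^(38.6/10) = 7244
Friis cascade:
  F = 1.862 + (6.592 − 1)/60.26 + (3.690 − 1)/12.45 = 2.171
NF = 10 log₁₀(2.171) = 3.37 dB

3.37 dB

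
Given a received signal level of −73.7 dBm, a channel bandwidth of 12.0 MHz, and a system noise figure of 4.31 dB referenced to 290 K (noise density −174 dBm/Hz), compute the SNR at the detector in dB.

25.2 dB

Noise floor: N = −174 + 10 log₁₀(B) + NF
10 log₁₀(1.20×10⁷) = 70.79 dB
N = −174 + 70.79 + 4.31 = −98.90 dBm
SNR = P_sig − N = −73.7 − (−98.90) = 25.20 dB → 25.2 dB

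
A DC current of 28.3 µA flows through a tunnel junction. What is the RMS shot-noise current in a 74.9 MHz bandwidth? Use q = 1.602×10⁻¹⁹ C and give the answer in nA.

26.1 nA

I_n = √(2qI·B)
2qI·B = 2 × 1.602×10⁻¹⁹ × 2.83×10⁻⁵ × 7.49×10⁷ = 6.79×10⁻¹⁶ A²
I_n = √(6.79×10⁻¹⁶) = 2.61×10⁻⁸ A = 26.1 nA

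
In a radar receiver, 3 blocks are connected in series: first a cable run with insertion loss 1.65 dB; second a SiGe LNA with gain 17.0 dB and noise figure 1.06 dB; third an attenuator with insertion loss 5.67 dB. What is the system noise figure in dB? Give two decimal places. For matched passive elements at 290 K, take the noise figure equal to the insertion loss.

Convert to linear (a loss of L dB is a gain of −L dB): F_i = 10^(NF_i/10), G_i = 10^(G_i,dB/10)
  Stage 1: F_1 = 10^(1.65/10) = 1.462, G_1 = 10^(−1.65/10) = 0.6839
  Stage 2: F_2 = 10^(1.06/10) = 1.276, G_2 = 10^(17.0/10) = 50.12
  Stage 3: F_3 = 10^(5.67/10) = 3.690, G_3 = 10^(−5.67/10) = 0.2710
Friis cascade:
  F = 1.462 + (1.276 − 1)/0.6839 + (3.690 − 1)/34.28 = 1.945
NF = 10 log₁₀(1.945) = 2.89 dB

2.89 dB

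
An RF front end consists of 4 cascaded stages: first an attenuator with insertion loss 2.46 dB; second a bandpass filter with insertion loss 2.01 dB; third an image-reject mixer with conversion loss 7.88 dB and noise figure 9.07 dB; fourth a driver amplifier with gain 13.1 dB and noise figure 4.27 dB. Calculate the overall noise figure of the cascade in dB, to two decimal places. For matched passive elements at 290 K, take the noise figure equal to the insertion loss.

Convert to linear (a loss of L dB is a gain of −L dB): F_i = 10^(NF_i/10), G_i = 10^(G_i,dB/10)
  Stage 1: F_1 = 10^(2.46/10) = 1.762, G_1 = 10^(−2.46/10) = 0.5675
  Stage 2: F_2 = 10^(2.01/10) = 1.589, G_2 = 10^(−2.01/10) = 0.6295
  Stage 3: F_3 = 10^(9.07/10) = 8.072, G_3 = 10^(−7.88/10) = 0.1629
  Stage 4: F_4 = 10^(4.27/10) = 2.673, G_4 = 10^(13.1/10) = 20.42
Friis cascade:
  F = 1.762 + (1.589 − 1)/0.5675 + (8.072 − 1)/0.3573 + (2.673 − 1)/0.05821 = 51.34
NF = 10 log₁₀(51.34) = 17.10 dB

17.10 dB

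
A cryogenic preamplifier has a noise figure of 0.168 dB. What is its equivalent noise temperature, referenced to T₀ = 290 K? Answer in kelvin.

F = 10^(0.168/10) = 1.03944
T_e = (F − 1)·T₀ = (1.03944 − 1) × 290 = 11.4 K

11.4 K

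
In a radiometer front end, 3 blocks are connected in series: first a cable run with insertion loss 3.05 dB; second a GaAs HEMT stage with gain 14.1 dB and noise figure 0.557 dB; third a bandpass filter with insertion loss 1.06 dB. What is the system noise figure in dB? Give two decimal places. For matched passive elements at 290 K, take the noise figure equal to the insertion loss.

3.65 dB

Convert to linear (a loss of L dB is a gain of −L dB): F_i = 10^(NF_i/10), G_i = 10^(G_i,dB/10)
  Stage 1: F_1 = 10^(3.05/10) = 2.018, G_1 = 10^(−3.05/10) = 0.4955
  Stage 2: F_2 = 10^(0.557/10) = 1.137, G_2 = 10^(14.1/10) = 25.70
  Stage 3: F_3 = 10^(1.06/10) = 1.276, G_3 = 10^(−1.06/10) = 0.7834
Friis cascade:
  F = 2.018 + (1.137 − 1)/0.4955 + (1.276 − 1)/12.74 = 2.316
NF = 10 log₁₀(2.316) = 3.65 dB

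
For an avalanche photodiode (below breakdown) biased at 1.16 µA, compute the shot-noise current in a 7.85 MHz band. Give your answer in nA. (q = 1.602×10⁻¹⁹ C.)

I_n = √(2qI·B)
2qI·B = 2 × 1.602×10⁻¹⁹ × 1.16×10⁻⁶ × 7.85×10⁶ = 2.92×10⁻¹⁸ A²
I_n = √(2.92×10⁻¹⁸) = 1.71×10⁻⁹ A = 1.71 nA

1.71 nA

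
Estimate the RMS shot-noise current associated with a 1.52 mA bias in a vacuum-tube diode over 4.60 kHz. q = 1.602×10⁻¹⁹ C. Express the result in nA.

1.50 nA

I_n = √(2qI·B)
2qI·B = 2 × 1.602×10⁻¹⁹ × 1.52×10⁻³ × 4.60×10³ = 2.24×10⁻¹⁸ A²
I_n = √(2.24×10⁻¹⁸) = 1.50×10⁻⁹ A = 1.50 nA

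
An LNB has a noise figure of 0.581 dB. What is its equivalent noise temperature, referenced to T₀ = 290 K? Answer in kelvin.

F = 10^(0.581/10) = 1.14314
T_e = (F − 1)·T₀ = (1.14314 − 1) × 290 = 41.5 K

41.5 K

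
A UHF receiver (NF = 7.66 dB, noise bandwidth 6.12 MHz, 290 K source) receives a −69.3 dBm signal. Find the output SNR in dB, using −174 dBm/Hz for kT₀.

29.2 dB

Noise floor: N = −174 + 10 log₁₀(B) + NF
10 log₁₀(6.12×10⁶) = 67.87 dB
N = −174 + 67.87 + 7.66 = −98.47 dBm
SNR = P_sig − N = −69.3 − (−98.47) = 29.17 dB → 29.2 dB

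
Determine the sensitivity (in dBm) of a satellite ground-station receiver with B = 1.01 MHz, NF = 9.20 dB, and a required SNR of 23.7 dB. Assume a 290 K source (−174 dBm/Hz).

Sensitivity = −174 + 10 log₁₀(B) + NF + SNR_min
= −174 + 60.04 + 9.20 + 23.7
= −81.06 dBm → −81.1 dBm

−81.1 dBm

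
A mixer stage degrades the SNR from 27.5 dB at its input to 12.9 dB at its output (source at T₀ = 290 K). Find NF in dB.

NF (dB) = SNR_in(dB) − SNR_out(dB) when the source is at T₀
NF = 27.5 − 12.9 = 14.6 dB

14.6 dB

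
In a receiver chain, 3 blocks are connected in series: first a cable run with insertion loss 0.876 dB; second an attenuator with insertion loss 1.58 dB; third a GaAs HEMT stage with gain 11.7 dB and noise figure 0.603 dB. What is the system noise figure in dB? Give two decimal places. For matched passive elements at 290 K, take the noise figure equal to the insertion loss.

Convert to linear (a loss of L dB is a gain of −L dB): F_i = 10^(NF_i/10), G_i = 10^(G_i,dB/10)
  Stage 1: F_1 = 10^(0.876/10) = 1.223, G_1 = 10^(−0.876/10) = 0.8173
  Stage 2: F_2 = 10^(1.58/10) = 1.439, G_2 = 10^(−1.58/10) = 0.6950
  Stage 3: F_3 = 10^(0.603/10) = 1.149, G_3 = 10^(11.7/10) = 14.79
Friis cascade:
  F = 1.223 + (1.439 − 1)/0.8173 + (1.149 − 1)/0.5681 = 2.023
NF = 10 log₁₀(2.023) = 3.06 dB

3.06 dB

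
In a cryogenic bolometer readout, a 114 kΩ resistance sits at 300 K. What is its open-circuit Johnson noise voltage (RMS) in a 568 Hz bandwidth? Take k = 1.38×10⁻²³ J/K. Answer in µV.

V_n = √(4kTRB)
4kTRB = 4 × 1.38×10⁻²³ × 300 × 1.14×10⁵ × 5.68×10² = 1.07×10⁻¹² V²
V_n = √(1.07×10⁻¹²) = 1.04×10⁻⁶ V = 1.04 µV

1.04 µV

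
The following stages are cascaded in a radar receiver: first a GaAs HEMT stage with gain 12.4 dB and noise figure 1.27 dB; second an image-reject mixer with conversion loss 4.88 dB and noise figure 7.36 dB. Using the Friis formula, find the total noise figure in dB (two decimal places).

2.03 dB

Convert to linear (a loss of L dB is a gain of −L dB): F_i = 10^(NF_i/10), G_i = 10^(G_i,dB/10)
  Stage 1: F_1 = 10^(1.27/10) = 1.340, G_1 = 10^(12.4/10) = 17.38
  Stage 2: F_2 = 10^(7.36/10) = 5.445, G_2 = 10^(−4.88/10) = 0.3251
Friis cascade:
  F = 1.340 + (5.445 − 1)/17.38 = 1.595
NF = 10 log₁₀(1.595) = 2.03 dB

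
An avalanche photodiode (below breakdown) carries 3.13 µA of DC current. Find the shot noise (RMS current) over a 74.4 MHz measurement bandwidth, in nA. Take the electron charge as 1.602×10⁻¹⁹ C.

8.64 nA

I_n = √(2qI·B)
2qI·B = 2 × 1.602×10⁻¹⁹ × 3.13×10⁻⁶ × 7.44×10⁷ = 7.46×10⁻¹⁷ A²
I_n = √(7.46×10⁻¹⁷) = 8.64×10⁻⁹ A = 8.64 nA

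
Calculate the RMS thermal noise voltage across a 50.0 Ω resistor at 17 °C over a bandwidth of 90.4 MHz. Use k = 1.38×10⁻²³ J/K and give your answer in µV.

T = 17 °C + 273.15 = 290.15 K
V_n = √(4kTRB)
4kTRB = 4 × 1.38×10⁻²³ × 290.15 × 5.00×10¹ × 9.04×10⁷ = 7.24×10⁻¹¹ V²
V_n = √(7.24×10⁻¹¹) = 8.51×10⁻⁶ V = 8.51 µV

8.51 µV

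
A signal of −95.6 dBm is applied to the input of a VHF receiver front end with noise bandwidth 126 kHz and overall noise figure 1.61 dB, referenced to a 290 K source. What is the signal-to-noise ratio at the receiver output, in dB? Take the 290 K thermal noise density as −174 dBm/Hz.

25.8 dB

Noise floor: N = −174 + 10 log₁₀(B) + NF
10 log₁₀(1.26×10⁵) = 51 dB
N = −174 + 51 + 1.61 = −121.39 dBm
SNR = P_sig − N = −95.6 − (−121.39) = 25.79 dB → 25.8 dB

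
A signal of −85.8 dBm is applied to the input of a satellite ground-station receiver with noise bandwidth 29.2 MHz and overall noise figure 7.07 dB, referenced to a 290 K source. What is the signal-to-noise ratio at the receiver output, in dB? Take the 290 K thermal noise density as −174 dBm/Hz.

Noise floor: N = −174 + 10 log₁₀(B) + NF
10 log₁₀(2.92×10⁷) = 74.65 dB
N = −174 + 74.65 + 7.07 = −92.28 dBm
SNR = P_sig − N = −85.8 − (−92.28) = 6.48 dB → 6.5 dB

6.5 dB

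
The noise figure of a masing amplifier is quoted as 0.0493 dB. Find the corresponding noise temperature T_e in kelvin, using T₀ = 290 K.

F = 10^(0.0493/10) = 1.01142
T_e = (F − 1)·T₀ = (1.01142 − 1) × 290 = 3.31 K

3.31 K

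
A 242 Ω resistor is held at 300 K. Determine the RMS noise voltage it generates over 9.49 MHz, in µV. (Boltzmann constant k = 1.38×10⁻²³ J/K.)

6.17 µV

V_n = √(4kTRB)
4kTRB = 4 × 1.38×10⁻²³ × 300 × 2.42×10² × 9.49×10⁶ = 3.80×10⁻¹¹ V²
V_n = √(3.80×10⁻¹¹) = 6.17×10⁻⁶ V = 6.17 µV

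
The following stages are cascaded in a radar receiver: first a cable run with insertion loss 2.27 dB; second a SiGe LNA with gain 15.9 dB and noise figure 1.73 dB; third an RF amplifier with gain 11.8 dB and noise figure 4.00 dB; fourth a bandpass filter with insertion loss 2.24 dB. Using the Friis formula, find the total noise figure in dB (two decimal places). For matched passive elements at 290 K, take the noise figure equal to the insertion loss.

4.12 dB

Convert to linear (a loss of L dB is a gain of −L dB): F_i = 10^(NF_i/10), G_i = 10^(G_i,dB/10)
  Stage 1: F_1 = 10^(2.27/10) = 1.687, G_1 = 10^(−2.27/10) = 0.5929
  Stage 2: F_2 = 10^(1.73/10) = 1.489, G_2 = 10^(15.9/10) = 38.90
  Stage 3: F_3 = 10^(4.00/10) = 2.512, G_3 = 10^(11.8/10) = 15.14
  Stage 4: F_4 = 10^(2.24/10) = 1.675, G_4 = 10^(−2.24/10) = 0.5970
Friis cascade:
  F = 1.687 + (1.489 − 1)/0.5929 + (2.512 − 1)/23.07 + (1.675 − 1)/349.1 = 2.579
NF = 10 log₁₀(2.579) = 4.12 dB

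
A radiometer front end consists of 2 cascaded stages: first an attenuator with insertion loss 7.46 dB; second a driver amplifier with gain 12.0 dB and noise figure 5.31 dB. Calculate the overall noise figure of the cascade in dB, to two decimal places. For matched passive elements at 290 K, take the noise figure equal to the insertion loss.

12.77 dB

Convert to linear (a loss of L dB is a gain of −L dB): F_i = 10^(NF_i/10), G_i = 10^(G_i,dB/10)
  Stage 1: F_1 = 10^(7.46/10) = 5.572, G_1 = 10^(−7.46/10) = 0.1795
  Stage 2: F_2 = 10^(5.31/10) = 3.396, G_2 = 10^(12.0/10) = 15.85
Friis cascade:
  F = 5.572 + (3.396 − 1)/0.1795 = 18.92
NF = 10 log₁₀(18.92) = 12.77 dB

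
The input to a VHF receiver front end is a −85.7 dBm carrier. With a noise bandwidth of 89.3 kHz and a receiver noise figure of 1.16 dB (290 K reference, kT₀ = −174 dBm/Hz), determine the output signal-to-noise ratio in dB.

37.6 dB

Noise floor: N = −174 + 10 log₁₀(B) + NF
10 log₁₀(8.93×10⁴) = 49.51 dB
N = −174 + 49.51 + 1.16 = −123.33 dBm
SNR = P_sig − N = −85.7 − (−123.33) = 37.63 dB → 37.6 dB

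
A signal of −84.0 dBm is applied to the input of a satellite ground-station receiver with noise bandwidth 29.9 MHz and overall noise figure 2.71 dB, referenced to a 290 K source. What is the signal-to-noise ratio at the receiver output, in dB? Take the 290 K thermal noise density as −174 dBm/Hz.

12.5 dB

Noise floor: N = −174 + 10 log₁₀(B) + NF
10 log₁₀(2.99×10⁷) = 74.76 dB
N = −174 + 74.76 + 2.71 = −96.53 dBm
SNR = P_sig − N = −84.0 − (−96.53) = 12.53 dB → 12.5 dB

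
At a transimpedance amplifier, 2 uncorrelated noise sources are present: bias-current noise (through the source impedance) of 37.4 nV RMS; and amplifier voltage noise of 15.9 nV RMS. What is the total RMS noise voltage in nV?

40.6 nV

Uncorrelated sources add in power (mean-square): V_tot = √(ΣV_i²)
V_tot = √[(3.74×10⁻⁸)² + (1.59×10⁻⁸)²] = 4.06×10⁻⁸ V = 40.6 nV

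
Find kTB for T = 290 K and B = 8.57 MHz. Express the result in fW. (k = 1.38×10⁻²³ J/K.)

34.3 fW

P_n = kTB = 1.38×10⁻²³ × 290 × 8.57×10⁶ = 3.43×10⁻¹⁴ W = 34.3 fW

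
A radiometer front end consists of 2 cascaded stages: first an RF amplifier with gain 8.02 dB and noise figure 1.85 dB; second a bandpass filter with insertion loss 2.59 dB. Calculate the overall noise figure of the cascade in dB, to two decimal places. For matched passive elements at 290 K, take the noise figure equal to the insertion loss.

Convert to linear (a loss of L dB is a gain of −L dB): F_i = 10^(NF_i/10), G_i = 10^(G_i,dB/10)
  Stage 1: F_1 = 10^(1.85/10) = 1.531, G_1 = 10^(8.02/10) = 6.339
  Stage 2: F_2 = 10^(2.59/10) = 1.816, G_2 = 10^(−2.59/10) = 0.5508
Friis cascade:
  F = 1.531 + (1.816 − 1)/6.339 = 1.660
NF = 10 log₁₀(1.660) = 2.20 dB

2.20 dB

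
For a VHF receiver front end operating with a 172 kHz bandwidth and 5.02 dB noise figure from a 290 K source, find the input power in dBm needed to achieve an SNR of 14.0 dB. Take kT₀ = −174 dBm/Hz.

Sensitivity = −174 + 10 log₁₀(B) + NF + SNR_min
= −174 + 52.36 + 5.02 + 14.0
= −102.62 dBm → −102.6 dBm

−102.6 dBm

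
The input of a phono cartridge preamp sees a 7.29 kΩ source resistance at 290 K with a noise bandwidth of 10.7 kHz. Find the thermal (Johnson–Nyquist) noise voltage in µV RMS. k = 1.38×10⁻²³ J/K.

1.12 µV

V_n = √(4kTRB)
4kTRB = 4 × 1.38×10⁻²³ × 290 × 7.29×10³ × 1.07×10⁴ = 1.25×10⁻¹² V²
V_n = √(1.25×10⁻¹²) = 1.12×10⁻⁶ V = 1.12 µV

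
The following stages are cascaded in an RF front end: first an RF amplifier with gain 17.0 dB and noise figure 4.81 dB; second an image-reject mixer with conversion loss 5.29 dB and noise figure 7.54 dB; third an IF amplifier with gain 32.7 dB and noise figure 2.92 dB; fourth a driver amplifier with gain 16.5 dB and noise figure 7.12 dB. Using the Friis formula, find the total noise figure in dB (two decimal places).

Convert to linear (a loss of L dB is a gain of −L dB): F_i = 10^(NF_i/10), G_i = 10^(G_i,dB/10)
  Stage 1: F_1 = 10^(4.81/10) = 3.027, G_1 = 10^(17.0/10) = 50.12
  Stage 2: F_2 = 10^(7.54/10) = 5.675, G_2 = 10^(−5.29/10) = 0.2958
  Stage 3: F_3 = 10^(2.92/10) = 1.959, G_3 = 10^(32.7/10) = 1862
  Stage 4: F_4 = 10^(7.12/10) = 5.152, G_4 = 10^(16.5/10) = 44.67
Friis cascade:
  F = 3.027 + (5.675 − 1)/50.12 + (1.959 − 1)/14.83 + (5.152 − 1)/2.761×10⁴ = 3.185
NF = 10 log₁₀(3.185) = 5.03 dB

5.03 dB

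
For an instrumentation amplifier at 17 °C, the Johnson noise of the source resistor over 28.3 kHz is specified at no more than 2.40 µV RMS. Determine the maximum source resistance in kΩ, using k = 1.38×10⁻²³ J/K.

12.7 kΩ

T = 17 °C + 273.15 = 290.15 K
Johnson–Nyquist: V_n = √(4kTRB) ⇒ R = V_n² / (4kTB)
4kTB = 4 × 1.38×10⁻²³ × 290.15 × 2.83×10⁴ = 4.53×10⁻¹⁶
R = (2.40×10⁻⁶)² / 4.53×10⁻¹⁶ = 1.27×10⁴ Ω = 12.7 kΩ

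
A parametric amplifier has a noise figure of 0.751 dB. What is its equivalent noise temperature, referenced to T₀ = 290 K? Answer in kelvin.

54.7 K

F = 10^(0.751/10) = 1.18878
T_e = (F − 1)·T₀ = (1.18878 − 1) × 290 = 54.7 K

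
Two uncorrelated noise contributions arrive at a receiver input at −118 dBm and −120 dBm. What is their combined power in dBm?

−115.9 dBm

Convert to linear, add, convert back:
P₁ = 1.58×10⁻¹⁵ W, P₂ = 1.00×10⁻¹⁵ W
P_tot = 2.58×10⁻¹⁵ W → 10 log₁₀(P_tot / 10⁻³) = −115.9 dBm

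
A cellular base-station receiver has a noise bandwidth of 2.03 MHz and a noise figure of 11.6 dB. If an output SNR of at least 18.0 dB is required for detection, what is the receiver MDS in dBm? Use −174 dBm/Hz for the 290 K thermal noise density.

Sensitivity = −174 + 10 log₁₀(B) + NF + SNR_min
= −174 + 63.07 + 11.6 + 18.0
= −81.33 dBm → −81.3 dBm

−81.3 dBm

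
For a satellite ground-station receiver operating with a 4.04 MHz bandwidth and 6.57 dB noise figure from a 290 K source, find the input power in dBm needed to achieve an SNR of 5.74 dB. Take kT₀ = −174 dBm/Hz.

Sensitivity = −174 + 10 log₁₀(B) + NF + SNR_min
= −174 + 66.06 + 6.57 + 5.74
= −95.63 dBm → −95.6 dBm

−95.6 dBm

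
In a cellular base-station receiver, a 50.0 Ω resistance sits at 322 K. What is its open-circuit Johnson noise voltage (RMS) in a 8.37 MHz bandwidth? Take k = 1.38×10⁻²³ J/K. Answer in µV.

V_n = √(4kTRB)
4kTRB = 4 × 1.38×10⁻²³ × 322 × 5.00×10¹ × 8.37×10⁶ = 7.44×10⁻¹² V²
V_n = √(7.44×10⁻¹²) = 2.73×10⁻⁶ V = 2.73 µV

2.73 µV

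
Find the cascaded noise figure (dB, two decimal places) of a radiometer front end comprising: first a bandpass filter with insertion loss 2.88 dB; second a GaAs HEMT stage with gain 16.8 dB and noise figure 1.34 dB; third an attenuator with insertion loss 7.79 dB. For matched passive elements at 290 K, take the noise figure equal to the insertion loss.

Convert to linear (a loss of L dB is a gain of −L dB): F_i = 10^(NF_i/10), G_i = 10^(G_i,dB/10)
  Stage 1: F_1 = 10^(2.88/10) = 1.941, G_1 = 10^(−2.88/10) = 0.5152
  Stage 2: F_2 = 10^(1.34/10) = 1.361, G_2 = 10^(16.8/10) = 47.86
  Stage 3: F_3 = 10^(7.79/10) = 6.012, G_3 = 10^(−7.79/10) = 0.1663
Friis cascade:
  F = 1.941 + (1.361 − 1)/0.5152 + (6.012 − 1)/24.66 = 2.846
NF = 10 log₁₀(2.846) = 4.54 dB

4.54 dB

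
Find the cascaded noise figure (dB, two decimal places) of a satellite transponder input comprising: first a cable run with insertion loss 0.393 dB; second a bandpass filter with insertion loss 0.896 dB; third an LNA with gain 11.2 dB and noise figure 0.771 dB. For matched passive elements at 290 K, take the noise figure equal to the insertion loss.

Convert to linear (a loss of L dB is a gain of −L dB): F_i = 10^(NF_i/10), G_i = 10^(G_i,dB/10)
  Stage 1: F_1 = 10^(0.393/10) = 1.095, G_1 = 10^(−0.393/10) = 0.9135
  Stage 2: F_2 = 10^(0.896/10) = 1.229, G_2 = 10^(−0.896/10) = 0.8136
  Stage 3: F_3 = 10^(0.771/10) = 1.194, G_3 = 10^(11.2/10) = 13.18
Friis cascade:
  F = 1.095 + (1.229 − 1)/0.9135 + (1.194 − 1)/0.7432 = 1.607
NF = 10 log₁₀(1.607) = 2.06 dB

2.06 dB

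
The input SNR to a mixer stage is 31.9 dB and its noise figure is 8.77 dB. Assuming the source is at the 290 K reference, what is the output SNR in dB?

23.13 dB

By definition F = SNR_in/SNR_out, so in dB: SNR_out = SNR_in − NF
SNR_out = 31.9 − 8.77 = 23.13 dB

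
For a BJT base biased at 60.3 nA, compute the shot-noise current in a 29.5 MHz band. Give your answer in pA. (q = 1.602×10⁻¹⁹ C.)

I_n = √(2qI·B)
2qI·B = 2 × 1.602×10⁻¹⁹ × 6.03×10⁻⁸ × 2.95×10⁷ = 5.70×10⁻¹⁹ A²
I_n = √(5.70×10⁻¹⁹) = 7.55×10⁻¹⁰ A = 755 pA

755 pA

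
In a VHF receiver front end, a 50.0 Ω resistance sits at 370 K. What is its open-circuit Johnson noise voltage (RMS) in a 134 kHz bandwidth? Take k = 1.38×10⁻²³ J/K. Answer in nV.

370 nV

V_n = √(4kTRB)
4kTRB = 4 × 1.38×10⁻²³ × 370 × 5.00×10¹ × 1.34×10⁵ = 1.37×10⁻¹³ V²
V_n = √(1.37×10⁻¹³) = 3.70×10⁻⁷ V = 370 nV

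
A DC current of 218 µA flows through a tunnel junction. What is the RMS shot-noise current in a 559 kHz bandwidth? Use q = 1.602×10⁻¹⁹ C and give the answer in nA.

I_n = √(2qI·B)
2qI·B = 2 × 1.602×10⁻¹⁹ × 2.18×10⁻⁴ × 5.59×10⁵ = 3.90×10⁻¹⁷ A²
I_n = √(3.90×10⁻¹⁷) = 6.25×10⁻⁹ A = 6.25 nA

6.25 nA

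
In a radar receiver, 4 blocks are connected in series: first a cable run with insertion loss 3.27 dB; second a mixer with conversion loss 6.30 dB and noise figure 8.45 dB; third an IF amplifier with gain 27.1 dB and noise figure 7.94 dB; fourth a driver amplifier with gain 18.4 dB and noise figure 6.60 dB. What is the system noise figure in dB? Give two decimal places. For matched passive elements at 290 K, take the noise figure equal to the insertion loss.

Convert to linear (a loss of L dB is a gain of −L dB): F_i = 10^(NF_i/10), G_i = 10^(G_i,dB/10)
  Stage 1: F_1 = 10^(3.27/10) = 2.123, G_1 = 10^(−3.27/10) = 0.4710
  Stage 2: F_2 = 10^(8.45/10) = 6.998, G_2 = 10^(−6.30/10) = 0.2344
  Stage 3: F_3 = 10^(7.94/10) = 6.223, G_3 = 10^(27.1/10) = 512.9
  Stage 4: F_4 = 10^(6.60/10) = 4.571, G_4 = 10^(18.4/10) = 69.18
Friis cascade:
  F = 2.123 + (6.998 − 1)/0.4710 + (6.223 − 1)/0.1104 + (4.571 − 1)/56.62 = 62.23
NF = 10 log₁₀(62.23) = 17.94 dB

17.94 dB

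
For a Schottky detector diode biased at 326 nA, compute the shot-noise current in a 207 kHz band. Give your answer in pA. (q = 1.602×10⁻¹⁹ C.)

147 pA

I_n = √(2qI·B)
2qI·B = 2 × 1.602×10⁻¹⁹ × 3.26×10⁻⁷ × 2.07×10⁵ = 2.16×10⁻²⁰ A²
I_n = √(2.16×10⁻²⁰) = 1.47×10⁻¹⁰ A = 147 pA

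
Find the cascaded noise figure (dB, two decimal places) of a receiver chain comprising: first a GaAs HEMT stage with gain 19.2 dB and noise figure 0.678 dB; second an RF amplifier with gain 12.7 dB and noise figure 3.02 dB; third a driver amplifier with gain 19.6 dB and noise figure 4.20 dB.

Convert to linear (a loss of L dB is a gain of −L dB): F_i = 10^(NF_i/10), G_i = 10^(G_i,dB/10)
  Stage 1: F_1 = 10^(0.678/10) = 1.169, G_1 = 10^(19.2/10) = 83.18
  Stage 2: F_2 = 10^(3.02/10) = 2.004, G_2 = 10^(12.7/10) = 18.62
  Stage 3: F_3 = 10^(4.20/10) = 2.630, G_3 = 10^(19.6/10) = 91.20
Friis cascade:
  F = 1.169 + (2.004 − 1)/83.18 + (2.630 − 1)/1549 = 1.182
NF = 10 log₁₀(1.182) = 0.73 dB

0.73 dB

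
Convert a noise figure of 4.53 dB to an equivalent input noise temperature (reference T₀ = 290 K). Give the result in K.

F = 10^(4.53/10) = 2.83792
T_e = (F − 1)·T₀ = (2.83792 − 1) × 290 = 533 K

533 K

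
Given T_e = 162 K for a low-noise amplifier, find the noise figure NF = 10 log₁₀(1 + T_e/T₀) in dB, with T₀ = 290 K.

1.93 dB

F = 1 + T_e/T₀ = 1 + 162/290 = 1.55862
NF = 10 log₁₀(1.55862) = 1.93 dB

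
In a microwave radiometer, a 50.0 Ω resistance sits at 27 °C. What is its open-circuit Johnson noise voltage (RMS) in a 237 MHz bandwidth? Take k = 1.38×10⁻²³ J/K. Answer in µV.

14.0 µV

T = 27 °C + 273.15 = 300.15 K
V_n = √(4kTRB)
4kTRB = 4 × 1.38×10⁻²³ × 300.15 × 5.00×10¹ × 2.37×10⁸ = 1.96×10⁻¹⁰ V²
V_n = √(1.96×10⁻¹⁰) = 1.40×10⁻⁵ V = 14.0 µV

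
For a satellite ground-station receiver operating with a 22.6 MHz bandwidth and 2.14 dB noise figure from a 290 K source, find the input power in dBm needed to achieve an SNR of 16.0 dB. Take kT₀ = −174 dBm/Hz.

Sensitivity = −174 + 10 log₁₀(B) + NF + SNR_min
= −174 + 73.54 + 2.14 + 16.0
= −82.32 dBm → −82.3 dBm

−82.3 dBm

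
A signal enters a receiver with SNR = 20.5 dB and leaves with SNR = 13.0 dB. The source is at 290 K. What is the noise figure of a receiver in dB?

7.5 dB

NF (dB) = SNR_in(dB) − SNR_out(dB) when the source is at T₀
NF = 20.5 − 13.0 = 7.5 dB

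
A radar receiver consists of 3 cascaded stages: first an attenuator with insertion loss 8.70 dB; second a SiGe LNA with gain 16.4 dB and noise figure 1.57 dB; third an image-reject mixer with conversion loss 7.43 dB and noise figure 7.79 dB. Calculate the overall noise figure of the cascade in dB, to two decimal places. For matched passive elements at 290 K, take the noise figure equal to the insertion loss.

10.60 dB

Convert to linear (a loss of L dB is a gain of −L dB): F_i = 10^(NF_i/10), G_i = 10^(G_i,dB/10)
  Stage 1: F_1 = 10^(8.70/10) = 7.413, G_1 = 10^(−8.70/10) = 0.1349
  Stage 2: F_2 = 10^(1.57/10) = 1.435, G_2 = 10^(16.4/10) = 43.65
  Stage 3: F_3 = 10^(7.79/10) = 6.012, G_3 = 10^(−7.43/10) = 0.1807
Friis cascade:
  F = 7.413 + (1.435 − 1)/0.1349 + (6.012 − 1)/5.888 = 11.49
NF = 10 log₁₀(11.49) = 10.60 dB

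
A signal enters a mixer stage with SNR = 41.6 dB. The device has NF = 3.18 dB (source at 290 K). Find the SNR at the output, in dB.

By definition F = SNR_in/SNR_out, so in dB: SNR_out = SNR_in − NF
SNR_out = 41.6 − 3.18 = 38.42 dB

38.42 dB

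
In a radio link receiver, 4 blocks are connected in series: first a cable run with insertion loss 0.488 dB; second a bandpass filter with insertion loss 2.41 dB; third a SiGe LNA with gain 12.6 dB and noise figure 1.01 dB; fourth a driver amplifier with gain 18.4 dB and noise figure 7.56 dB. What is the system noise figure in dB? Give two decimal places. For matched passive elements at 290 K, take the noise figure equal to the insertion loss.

Convert to linear (a loss of L dB is a gain of −L dB): F_i = 10^(NF_i/10), G_i = 10^(G_i,dB/10)
  Stage 1: F_1 = 10^(0.488/10) = 1.119, G_1 = 10^(−0.488/10) = 0.8937
  Stage 2: F_2 = 10^(2.41/10) = 1.742, G_2 = 10^(−2.41/10) = 0.5741
  Stage 3: F_3 = 10^(1.01/10) = 1.262, G_3 = 10^(12.6/10) = 18.20
  Stage 4: F_4 = 10^(7.56/10) = 5.702, G_4 = 10^(18.4/10) = 69.18
Friis cascade:
  F = 1.119 + (1.742 − 1)/0.8937 + (1.262 − 1)/0.5131 + (5.702 − 1)/9.337 = 2.963
NF = 10 log₁₀(2.963) = 4.72 dB

4.72 dB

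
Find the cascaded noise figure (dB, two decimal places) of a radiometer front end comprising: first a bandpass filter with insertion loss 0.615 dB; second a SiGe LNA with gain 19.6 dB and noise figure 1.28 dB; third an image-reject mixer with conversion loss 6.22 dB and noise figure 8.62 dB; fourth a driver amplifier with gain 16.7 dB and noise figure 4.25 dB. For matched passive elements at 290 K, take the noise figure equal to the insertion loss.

Convert to linear (a loss of L dB is a gain of −L dB): F_i = 10^(NF_i/10), G_i = 10^(G_i,dB/10)
  Stage 1: F_1 = 10^(0.615/10) = 1.152, G_1 = 10^(−0.615/10) = 0.8680
  Stage 2: F_2 = 10^(1.28/10) = 1.343, G_2 = 10^(19.6/10) = 91.20
  Stage 3: F_3 = 10^(8.62/10) = 7.278, G_3 = 10^(−6.22/10) = 0.2388
  Stage 4: F_4 = 10^(4.25/10) = 2.661, G_4 = 10^(16.7/10) = 46.77
Friis cascade:
  F = 1.152 + (1.343 − 1)/0.8680 + (7.278 − 1)/79.16 + (2.661 − 1)/18.90 = 1.714
NF = 10 log₁₀(1.714) = 2.34 dB

2.34 dB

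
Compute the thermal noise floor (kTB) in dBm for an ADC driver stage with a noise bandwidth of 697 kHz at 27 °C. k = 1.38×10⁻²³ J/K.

−115.4 dBm

T = 27 °C + 273.15 = 300.15 K
P_n = kTB = 1.38×10⁻²³ × 300.15 × 6.97×10⁵ = 2.89×10⁻¹⁵ W
In dBm: 10 log₁₀(2.89×10⁻¹⁵ / 10⁻³) = −115.4 dBm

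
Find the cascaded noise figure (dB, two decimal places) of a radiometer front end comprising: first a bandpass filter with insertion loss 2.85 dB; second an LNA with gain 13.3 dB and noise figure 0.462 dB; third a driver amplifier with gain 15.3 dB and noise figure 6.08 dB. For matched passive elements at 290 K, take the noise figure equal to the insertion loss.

3.84 dB

Convert to linear (a loss of L dB is a gain of −L dB): F_i = 10^(NF_i/10), G_i = 10^(G_i,dB/10)
  Stage 1: F_1 = 10^(2.85/10) = 1.928, G_1 = 10^(−2.85/10) = 0.5188
  Stage 2: F_2 = 10^(0.462/10) = 1.112, G_2 = 10^(13.3/10) = 21.38
  Stage 3: F_3 = 10^(6.08/10) = 4.055, G_3 = 10^(15.3/10) = 33.88
Friis cascade:
  F = 1.928 + (1.112 − 1)/0.5188 + (4.055 − 1)/11.09 = 2.419
NF = 10 log₁₀(2.419) = 3.84 dB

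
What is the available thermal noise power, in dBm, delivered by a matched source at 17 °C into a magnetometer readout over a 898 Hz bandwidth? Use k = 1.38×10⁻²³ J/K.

T = 17 °C + 273.15 = 290.15 K
P_n = kTB = 1.38×10⁻²³ × 290.15 × 8.98×10² = 3.60×10⁻¹⁸ W
In dBm: 10 log₁₀(3.60×10⁻¹⁸ / 10⁻³) = −144.4 dBm

−144.4 dBm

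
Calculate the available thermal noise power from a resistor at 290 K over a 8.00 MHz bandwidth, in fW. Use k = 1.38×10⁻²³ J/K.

32.0 fW

P_n = kTB = 1.38×10⁻²³ × 290 × 8.00×10⁶ = 3.20×10⁻¹⁴ W = 32.0 fW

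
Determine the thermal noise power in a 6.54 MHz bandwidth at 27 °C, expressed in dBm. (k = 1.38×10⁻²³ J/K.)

T = 27 °C + 273.15 = 300.15 K
P_n = kTB = 1.38×10⁻²³ × 300.15 × 6.54×10⁶ = 2.71×10⁻¹⁴ W
In dBm: 10 log₁₀(2.71×10⁻¹⁴ / 10⁻³) = −105.7 dBm

−105.7 dBm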